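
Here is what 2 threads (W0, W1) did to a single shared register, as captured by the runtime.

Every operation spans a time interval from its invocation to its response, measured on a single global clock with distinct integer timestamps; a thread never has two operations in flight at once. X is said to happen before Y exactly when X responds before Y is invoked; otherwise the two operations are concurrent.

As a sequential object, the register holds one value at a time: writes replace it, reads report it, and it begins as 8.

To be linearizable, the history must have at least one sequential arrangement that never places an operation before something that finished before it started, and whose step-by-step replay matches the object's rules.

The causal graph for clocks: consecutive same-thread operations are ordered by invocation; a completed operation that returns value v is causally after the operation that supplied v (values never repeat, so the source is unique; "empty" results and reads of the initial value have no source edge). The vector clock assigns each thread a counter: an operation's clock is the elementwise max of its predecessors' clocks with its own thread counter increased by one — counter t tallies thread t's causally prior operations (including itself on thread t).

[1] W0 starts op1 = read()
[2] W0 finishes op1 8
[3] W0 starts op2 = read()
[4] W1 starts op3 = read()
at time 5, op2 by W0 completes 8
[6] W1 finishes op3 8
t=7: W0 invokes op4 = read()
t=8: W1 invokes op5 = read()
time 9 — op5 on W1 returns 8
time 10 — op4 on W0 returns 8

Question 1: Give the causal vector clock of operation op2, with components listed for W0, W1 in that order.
Answer: (2, 0)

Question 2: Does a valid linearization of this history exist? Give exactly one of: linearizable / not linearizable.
linearizable

a witness: op1, op2, op3, op4, op5
step 1: op1 read() → 8 — value 8
step 2: op2 read() → 8 — value 8
step 3: op3 read() → 8 — value 8
step 4: op4 read() → 8 — value 8
step 5: op5 read() → 8 — value 8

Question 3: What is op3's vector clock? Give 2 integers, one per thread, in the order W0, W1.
Answer: (0, 1)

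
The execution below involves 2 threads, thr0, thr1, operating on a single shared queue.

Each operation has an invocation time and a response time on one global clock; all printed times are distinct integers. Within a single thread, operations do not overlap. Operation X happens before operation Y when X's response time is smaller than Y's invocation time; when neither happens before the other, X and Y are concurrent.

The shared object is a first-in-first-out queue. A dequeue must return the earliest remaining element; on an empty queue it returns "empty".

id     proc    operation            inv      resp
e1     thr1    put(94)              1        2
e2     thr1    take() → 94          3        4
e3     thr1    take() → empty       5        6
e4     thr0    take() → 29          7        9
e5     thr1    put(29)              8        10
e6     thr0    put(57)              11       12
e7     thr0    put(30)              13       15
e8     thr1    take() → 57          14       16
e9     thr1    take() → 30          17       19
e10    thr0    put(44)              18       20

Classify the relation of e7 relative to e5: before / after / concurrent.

after

e7 spans [13,15], e5 spans [8,10]
resp(e5)=10 < inv(e7)=13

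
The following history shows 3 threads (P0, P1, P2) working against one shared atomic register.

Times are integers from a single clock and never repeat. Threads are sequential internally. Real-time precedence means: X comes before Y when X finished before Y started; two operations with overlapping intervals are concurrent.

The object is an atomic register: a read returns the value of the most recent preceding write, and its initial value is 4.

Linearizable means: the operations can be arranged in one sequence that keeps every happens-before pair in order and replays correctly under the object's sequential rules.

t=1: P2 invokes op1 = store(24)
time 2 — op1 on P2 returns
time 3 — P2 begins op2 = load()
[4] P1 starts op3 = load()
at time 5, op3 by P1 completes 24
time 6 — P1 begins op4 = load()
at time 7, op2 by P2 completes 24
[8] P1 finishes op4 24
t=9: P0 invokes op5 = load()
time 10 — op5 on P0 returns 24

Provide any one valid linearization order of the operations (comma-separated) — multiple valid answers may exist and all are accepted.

1. op1 store(24), leaving value 24
2. op2 load() → 24, leaving value 24
3. op3 load() → 24, leaving value 24
4. op4 load() → 24, leaving value 24
5. op5 load() → 24, leaving value 24

op1, op2, op3, op4, op5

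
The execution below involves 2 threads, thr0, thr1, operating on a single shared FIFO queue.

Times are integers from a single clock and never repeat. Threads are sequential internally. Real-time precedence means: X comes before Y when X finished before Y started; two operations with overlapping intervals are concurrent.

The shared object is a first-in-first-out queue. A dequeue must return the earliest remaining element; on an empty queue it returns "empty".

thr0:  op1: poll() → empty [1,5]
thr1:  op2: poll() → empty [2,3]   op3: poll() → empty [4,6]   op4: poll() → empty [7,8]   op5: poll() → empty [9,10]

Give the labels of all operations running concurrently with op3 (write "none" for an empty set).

op1

overlap test against op3 [4,6]: concurrent iff the interval meets 4..6
op1 [1,5]: concurrent
op2 [2,3]: before
op4 [7,8]: after
op5 [9,10]: after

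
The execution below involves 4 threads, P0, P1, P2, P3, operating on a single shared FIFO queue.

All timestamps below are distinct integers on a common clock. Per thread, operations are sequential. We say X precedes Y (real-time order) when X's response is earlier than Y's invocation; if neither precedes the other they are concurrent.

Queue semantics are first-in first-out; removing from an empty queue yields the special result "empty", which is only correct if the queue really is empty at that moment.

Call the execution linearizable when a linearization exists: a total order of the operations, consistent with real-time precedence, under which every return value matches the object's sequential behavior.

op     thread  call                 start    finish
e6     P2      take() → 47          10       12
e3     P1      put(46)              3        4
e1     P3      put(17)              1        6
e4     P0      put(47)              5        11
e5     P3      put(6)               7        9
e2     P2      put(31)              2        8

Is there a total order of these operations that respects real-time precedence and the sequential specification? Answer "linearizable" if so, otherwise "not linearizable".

not linearizable

the violation lands at event 12, e6's response at time 12: events 1..11 linearize, events 1..12 do not
no legal order exists: 33 real-time-consistent candidates over 6 completed FIFO queue operations, all rejected
sample order e1, e2, e3, e4, e5, e6 stalls at step 6 — e6 take() → 47 has no legal effect
sample order e1, e2, e3, e5, e4, e6 stalls at step 6 — e6 take() → 47 has no legal effect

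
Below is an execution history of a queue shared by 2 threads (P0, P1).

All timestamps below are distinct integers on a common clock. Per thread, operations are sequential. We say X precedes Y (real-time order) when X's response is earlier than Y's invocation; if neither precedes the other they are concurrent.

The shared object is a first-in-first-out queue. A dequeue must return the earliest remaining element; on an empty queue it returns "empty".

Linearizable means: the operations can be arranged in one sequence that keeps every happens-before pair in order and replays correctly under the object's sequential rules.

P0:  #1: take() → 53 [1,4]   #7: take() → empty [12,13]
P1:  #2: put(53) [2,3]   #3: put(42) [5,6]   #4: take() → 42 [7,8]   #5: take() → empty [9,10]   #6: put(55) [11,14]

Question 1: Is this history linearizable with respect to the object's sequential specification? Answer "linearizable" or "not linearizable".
linearizable

a witness: #2, #1, #3, #4, #5, #7, #6
after step 1 (#2 put(53)): queue <53>
after step 2 (#1 take() → 53): queue <>
after step 3 (#3 put(42)): queue <42>
after step 4 (#4 take() → 42): queue <>
after step 5 (#5 take() → empty): queue <>
after step 6 (#7 take() → empty): queue <>
after step 7 (#6 put(55)): queue <55>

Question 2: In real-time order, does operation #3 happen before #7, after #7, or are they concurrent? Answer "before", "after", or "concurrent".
before

#3 spans [5,6], #7 spans [12,13]
resp(#3)=6 < inv(#7)=12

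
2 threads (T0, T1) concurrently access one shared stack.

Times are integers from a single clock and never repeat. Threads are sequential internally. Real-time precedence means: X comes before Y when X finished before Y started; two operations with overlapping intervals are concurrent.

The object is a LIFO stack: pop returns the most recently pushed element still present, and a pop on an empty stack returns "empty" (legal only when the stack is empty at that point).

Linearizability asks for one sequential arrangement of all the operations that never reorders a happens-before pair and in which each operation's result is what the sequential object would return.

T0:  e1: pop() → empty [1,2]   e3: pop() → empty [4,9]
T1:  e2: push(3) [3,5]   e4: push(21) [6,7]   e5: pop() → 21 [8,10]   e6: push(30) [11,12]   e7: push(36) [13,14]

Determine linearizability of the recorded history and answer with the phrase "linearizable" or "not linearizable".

linearizable

one valid linearization: e1, e3, e2, e4, e5, e6, e7
after step 1 (e1 pop() → empty): stack <>
after step 2 (e3 pop() → empty): stack <>
after step 3 (e2 push(3)): stack <3>
after step 4 (e4 push(21)): stack <3,21>
after step 5 (e5 pop() → 21): stack <3>
after step 6 (e6 push(30)): stack <3,30>
after step 7 (e7 push(36)): stack <3,30,36>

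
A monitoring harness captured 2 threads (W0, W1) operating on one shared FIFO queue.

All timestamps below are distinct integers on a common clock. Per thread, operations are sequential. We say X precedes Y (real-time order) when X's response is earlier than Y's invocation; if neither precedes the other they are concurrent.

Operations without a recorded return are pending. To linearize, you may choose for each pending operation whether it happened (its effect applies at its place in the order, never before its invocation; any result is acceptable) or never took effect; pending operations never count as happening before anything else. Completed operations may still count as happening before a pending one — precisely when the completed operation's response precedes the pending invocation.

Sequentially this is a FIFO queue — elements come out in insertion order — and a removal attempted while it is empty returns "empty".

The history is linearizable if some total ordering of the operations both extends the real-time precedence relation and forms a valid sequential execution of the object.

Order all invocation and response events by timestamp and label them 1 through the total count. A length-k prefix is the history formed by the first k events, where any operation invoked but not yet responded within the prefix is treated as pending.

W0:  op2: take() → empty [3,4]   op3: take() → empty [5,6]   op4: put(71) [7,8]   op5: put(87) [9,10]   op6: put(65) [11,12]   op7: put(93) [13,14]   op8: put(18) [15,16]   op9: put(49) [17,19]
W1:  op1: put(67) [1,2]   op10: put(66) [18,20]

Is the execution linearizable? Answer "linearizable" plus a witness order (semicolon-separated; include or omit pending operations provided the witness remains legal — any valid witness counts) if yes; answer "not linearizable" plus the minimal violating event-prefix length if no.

already the first 4 events (up to op2's response at time 4) admit no linearization; the first 3 still do
one real-time candidate order over the 2 completed operations — the FIFO queue replay rejects it
e.g. op1, op2: illegal at step 2, since op2 take() → empty cannot apply there

not linearizable — minimal violating prefix: 4 events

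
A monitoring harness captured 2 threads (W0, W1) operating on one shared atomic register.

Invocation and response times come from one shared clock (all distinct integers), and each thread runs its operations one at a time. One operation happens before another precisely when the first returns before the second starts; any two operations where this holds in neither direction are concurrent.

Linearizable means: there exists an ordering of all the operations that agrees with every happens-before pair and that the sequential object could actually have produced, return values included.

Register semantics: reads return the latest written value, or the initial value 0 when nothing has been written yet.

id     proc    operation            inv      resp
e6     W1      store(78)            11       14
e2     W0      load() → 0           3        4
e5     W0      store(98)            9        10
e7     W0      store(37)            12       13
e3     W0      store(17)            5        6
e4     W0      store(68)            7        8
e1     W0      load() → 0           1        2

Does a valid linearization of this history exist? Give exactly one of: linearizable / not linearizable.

a witness: e1, e2, e3, e4, e5, e6, e7
after step 1 (e1 load() → 0): value 0
after step 2 (e2 load() → 0): value 0
after step 3 (e3 store(17)): value 17
after step 4 (e4 store(68)): value 68
after step 5 (e5 store(98)): value 98
after step 6 (e6 store(78)): value 78
after step 7 (e7 store(37)): value 37

linearizable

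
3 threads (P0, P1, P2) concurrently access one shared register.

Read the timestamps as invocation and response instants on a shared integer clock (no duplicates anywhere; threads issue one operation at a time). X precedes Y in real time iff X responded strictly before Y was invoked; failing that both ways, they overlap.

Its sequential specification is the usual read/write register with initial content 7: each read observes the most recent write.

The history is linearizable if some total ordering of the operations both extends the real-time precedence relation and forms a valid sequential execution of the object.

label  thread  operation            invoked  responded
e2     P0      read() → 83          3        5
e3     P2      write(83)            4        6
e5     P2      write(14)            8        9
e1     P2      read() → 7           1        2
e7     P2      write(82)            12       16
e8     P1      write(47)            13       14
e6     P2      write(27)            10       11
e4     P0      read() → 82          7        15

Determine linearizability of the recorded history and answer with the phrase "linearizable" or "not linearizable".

linearizable

one valid linearization: e1, e3, e2, e5, e6, e7, e4, e8
step 1: e1 read() → 7 — value 7
step 2: e3 write(83) — value 83
step 3: e2 read() → 83 — value 83
step 4: e5 write(14) — value 14
step 5: e6 write(27) — value 27
step 6: e7 write(82) — value 82
step 7: e4 read() → 82 — value 82
step 8: e8 write(47) — value 47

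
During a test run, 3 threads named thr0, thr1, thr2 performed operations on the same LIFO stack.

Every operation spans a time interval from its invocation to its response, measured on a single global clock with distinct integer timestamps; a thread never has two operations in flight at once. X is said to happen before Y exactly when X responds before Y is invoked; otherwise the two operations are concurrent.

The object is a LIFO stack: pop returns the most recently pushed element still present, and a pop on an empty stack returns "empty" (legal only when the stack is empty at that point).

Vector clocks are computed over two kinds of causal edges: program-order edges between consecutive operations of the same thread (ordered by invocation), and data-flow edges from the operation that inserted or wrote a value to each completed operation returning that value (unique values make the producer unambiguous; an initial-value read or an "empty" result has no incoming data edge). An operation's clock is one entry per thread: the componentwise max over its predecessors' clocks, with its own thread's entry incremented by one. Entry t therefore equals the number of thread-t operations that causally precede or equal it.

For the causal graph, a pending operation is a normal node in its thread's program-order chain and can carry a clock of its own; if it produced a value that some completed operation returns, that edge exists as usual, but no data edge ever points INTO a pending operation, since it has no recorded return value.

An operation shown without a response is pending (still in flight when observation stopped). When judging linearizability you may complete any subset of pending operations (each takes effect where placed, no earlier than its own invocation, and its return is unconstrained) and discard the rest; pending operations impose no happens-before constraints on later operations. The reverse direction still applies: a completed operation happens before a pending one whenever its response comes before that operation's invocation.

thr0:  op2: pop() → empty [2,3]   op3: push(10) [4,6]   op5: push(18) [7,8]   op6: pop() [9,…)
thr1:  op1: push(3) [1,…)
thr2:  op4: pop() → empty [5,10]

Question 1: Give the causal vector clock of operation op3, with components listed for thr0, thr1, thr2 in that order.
(2, 0, 0)

VC(op4, invoked at 5): no causal predecessors; +1 on thr2 → (0, 0, 1)
VC(op1, invoked at 1): no causal predecessors; +1 on thr1 → (0, 1, 0)
VC(op2, invoked at 2): no causal predecessors; +1 on thr0 → (1, 0, 0)
merge at op3 (invoked 4): VC(op2)=(1, 0, 0), own-thread bump on thr0 → (2, 0, 0)
merge at op5 (invoked 7): VC(op3)=(2, 0, 0), own-thread bump on thr0 → (3, 0, 0)
merge at op6 (invoked 9): VC(op5)=(3, 0, 0), own-thread bump on thr0 → (4, 0, 0)
target: VC(op3) = (2, 0, 0)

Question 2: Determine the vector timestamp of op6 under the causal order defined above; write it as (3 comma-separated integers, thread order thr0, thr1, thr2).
(4, 0, 0)

op4 (invocation 5): nothing precedes it; thr2's component alone gives (0, 0, 1)
op1 (invocation 1): nothing precedes it; thr1's component alone gives (0, 1, 0)
op2 (invocation 2): nothing precedes it; thr0's component alone gives (1, 0, 0)
op3 (invocation 4): componentwise max over VC(op2)=(1, 0, 0), +1 at thr0, giving (2, 0, 0)
op5 (invocation 7): componentwise max over VC(op3)=(2, 0, 0), +1 at thr0, giving (3, 0, 0)
op6 (invocation 9): componentwise max over VC(op5)=(3, 0, 0), +1 at thr0, giving (4, 0, 0)
target: VC(op6) = (4, 0, 0)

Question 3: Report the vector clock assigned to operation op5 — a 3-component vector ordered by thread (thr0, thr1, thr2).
(3, 0, 0)

invoked at 5, op4 has no predecessors; its own thr2 bump gives (0, 0, 1)
invoked at 1, op1 has no predecessors; its own thr1 bump gives (0, 1, 0)
invoked at 2, op2 has no predecessors; its own thr0 bump gives (1, 0, 0)
from VC(op2)=(1, 0, 0), op3 (invoked 4) maxes components and bumps thr0 → (2, 0, 0)
from VC(op3)=(2, 0, 0), op5 (invoked 7) maxes components and bumps thr0 → (3, 0, 0)
from VC(op5)=(3, 0, 0), op6 (invoked 9) maxes components and bumps thr0 → (4, 0, 0)
target: VC(op5) = (3, 0, 0)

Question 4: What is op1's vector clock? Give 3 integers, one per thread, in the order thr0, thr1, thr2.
(0, 1, 0)

no predecessors for op4 (invoked 5): thr2 increments from zero → (0, 0, 1)
no predecessors for op1 (invoked 1): thr1 increments from zero → (0, 1, 0)
no predecessors for op2 (invoked 2): thr0 increments from zero → (1, 0, 0)
op3, invoked 4, takes VC(op2)=(1, 0, 0) under max, adds 1 for thr0 → (2, 0, 0)
op5, invoked 7, takes VC(op3)=(2, 0, 0) under max, adds 1 for thr0 → (3, 0, 0)
op6, invoked 9, takes VC(op5)=(3, 0, 0) under max, adds 1 for thr0 → (4, 0, 0)
target: VC(op1) = (0, 1, 0)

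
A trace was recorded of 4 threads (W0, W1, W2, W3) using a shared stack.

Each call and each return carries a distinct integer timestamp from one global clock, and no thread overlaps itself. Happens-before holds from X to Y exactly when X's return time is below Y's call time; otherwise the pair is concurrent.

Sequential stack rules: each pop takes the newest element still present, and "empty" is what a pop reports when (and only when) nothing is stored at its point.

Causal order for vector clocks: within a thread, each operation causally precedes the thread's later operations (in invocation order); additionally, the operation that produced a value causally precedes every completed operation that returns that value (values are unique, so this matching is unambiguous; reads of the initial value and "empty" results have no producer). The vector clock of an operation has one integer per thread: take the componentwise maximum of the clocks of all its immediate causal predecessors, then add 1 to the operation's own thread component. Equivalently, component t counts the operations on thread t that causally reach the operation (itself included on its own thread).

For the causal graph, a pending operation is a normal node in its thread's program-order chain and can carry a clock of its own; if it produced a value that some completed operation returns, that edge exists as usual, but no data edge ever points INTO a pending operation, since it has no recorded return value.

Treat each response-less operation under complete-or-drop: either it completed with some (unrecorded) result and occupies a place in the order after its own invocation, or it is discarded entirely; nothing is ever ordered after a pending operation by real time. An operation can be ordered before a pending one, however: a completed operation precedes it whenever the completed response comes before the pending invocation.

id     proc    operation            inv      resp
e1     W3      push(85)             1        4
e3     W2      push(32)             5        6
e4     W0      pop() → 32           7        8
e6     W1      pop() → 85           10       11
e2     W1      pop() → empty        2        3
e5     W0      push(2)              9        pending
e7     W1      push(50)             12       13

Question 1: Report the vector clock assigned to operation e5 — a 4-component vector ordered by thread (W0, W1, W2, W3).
e1 (invocation 1): nothing precedes it; W3's component alone gives (0, 0, 0, 1)
e3 (invocation 5): nothing precedes it; W2's component alone gives (0, 0, 1, 0)
e2 (invocation 2): nothing precedes it; W1's component alone gives (0, 1, 0, 0)
invoked at 7, e4 merges VC(e3)=(0, 0, 1, 0) and bumps W0's slot → (1, 0, 1, 0)
invoked at 10, e6 merges VC(e1)=(0, 0, 0, 1), VC(e2)=(0, 1, 0, 0) and bumps W1's slot → (0, 2, 0, 1)
invoked at 9, e5 merges VC(e4)=(1, 0, 1, 0) and bumps W0's slot → (2, 0, 1, 0)
invoked at 12, e7 merges VC(e6)=(0, 2, 0, 1) and bumps W1's slot → (0, 3, 0, 1)
target: VC(e5) = (2, 0, 1, 0)

(2, 0, 1, 0)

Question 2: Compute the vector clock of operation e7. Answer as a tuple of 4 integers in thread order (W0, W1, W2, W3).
no predecessors for e1 (invoked 1): W3 increments from zero → (0, 0, 0, 1)
no predecessors for e3 (invoked 5): W2 increments from zero → (0, 0, 1, 0)
no predecessors for e2 (invoked 2): W1 increments from zero → (0, 1, 0, 0)
VC(e4, invoked at 7): max of VC(e3)=(0, 0, 1, 0), then +1 on thread W0 → (1, 0, 1, 0)
VC(e6, invoked at 10): max of VC(e1)=(0, 0, 0, 1), VC(e2)=(0, 1, 0, 0), then +1 on thread W1 → (0, 2, 0, 1)
VC(e5, invoked at 9): max of VC(e4)=(1, 0, 1, 0), then +1 on thread W0 → (2, 0, 1, 0)
VC(e7, invoked at 12): max of VC(e6)=(0, 2, 0, 1), then +1 on thread W1 → (0, 3, 0, 1)
target: VC(e7) = (0, 3, 0, 1)

(0, 3, 0, 1)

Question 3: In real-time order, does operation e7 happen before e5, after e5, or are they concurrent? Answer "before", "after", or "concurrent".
e7 spans [12,13], e5 spans [9,…)
the intervals overlap in both directions

concurrent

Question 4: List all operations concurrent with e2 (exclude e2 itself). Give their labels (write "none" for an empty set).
e2 spans [2,3]; an op avoiding the whole window 2..3 is ordered, any other is concurrent
e1 [1,4]: concurrent
e3 [5,6]: after
e4 [7,8]: after
e5 [9,…): after
e6 [10,11]: after
e7 [12,13]: after

e1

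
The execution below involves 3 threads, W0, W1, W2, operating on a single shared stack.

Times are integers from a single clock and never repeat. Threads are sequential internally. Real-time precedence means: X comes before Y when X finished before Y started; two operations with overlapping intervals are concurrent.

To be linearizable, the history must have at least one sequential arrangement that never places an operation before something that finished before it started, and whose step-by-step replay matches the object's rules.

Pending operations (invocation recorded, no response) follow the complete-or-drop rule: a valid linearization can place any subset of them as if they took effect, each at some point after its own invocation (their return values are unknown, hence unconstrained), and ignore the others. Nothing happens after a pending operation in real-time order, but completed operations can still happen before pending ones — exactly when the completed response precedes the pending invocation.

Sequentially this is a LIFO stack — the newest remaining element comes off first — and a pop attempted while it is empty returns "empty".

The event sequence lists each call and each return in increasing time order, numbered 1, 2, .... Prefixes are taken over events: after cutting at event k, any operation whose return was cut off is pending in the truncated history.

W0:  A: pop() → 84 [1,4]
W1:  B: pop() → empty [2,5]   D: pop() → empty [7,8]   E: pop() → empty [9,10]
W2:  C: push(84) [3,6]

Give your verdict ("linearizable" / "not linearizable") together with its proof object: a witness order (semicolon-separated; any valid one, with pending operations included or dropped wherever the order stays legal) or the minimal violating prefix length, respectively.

1. B pop() → empty, leaving stack <>
2. C push(84), leaving stack <84>
3. A pop() → 84, leaving stack <>
4. D pop() → empty, leaving stack <>
5. E pop() → empty, leaving stack <>

linearizable — witness: B; C; A; D; E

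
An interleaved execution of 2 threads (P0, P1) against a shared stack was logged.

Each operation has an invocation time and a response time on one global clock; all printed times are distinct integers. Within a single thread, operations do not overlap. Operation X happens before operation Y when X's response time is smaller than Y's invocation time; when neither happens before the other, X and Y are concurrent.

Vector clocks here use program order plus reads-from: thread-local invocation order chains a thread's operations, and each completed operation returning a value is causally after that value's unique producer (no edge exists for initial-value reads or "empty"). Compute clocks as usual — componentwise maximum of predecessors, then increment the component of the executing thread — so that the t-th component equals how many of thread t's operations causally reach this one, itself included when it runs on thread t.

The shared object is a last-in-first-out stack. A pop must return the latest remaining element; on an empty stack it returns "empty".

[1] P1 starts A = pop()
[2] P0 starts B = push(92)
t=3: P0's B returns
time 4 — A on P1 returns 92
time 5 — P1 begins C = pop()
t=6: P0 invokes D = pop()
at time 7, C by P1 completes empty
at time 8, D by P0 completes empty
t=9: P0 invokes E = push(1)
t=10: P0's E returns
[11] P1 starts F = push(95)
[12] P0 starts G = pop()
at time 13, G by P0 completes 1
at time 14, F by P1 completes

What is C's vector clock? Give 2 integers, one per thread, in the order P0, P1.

invoked at 2, B has no predecessors; its own P0 bump gives (1, 0)
A (invocation 1): componentwise max over VC(B)=(1, 0), +1 at P1, giving (1, 1)
D (invocation 6): componentwise max over VC(B)=(1, 0), +1 at P0, giving (2, 0)
C (invocation 5): componentwise max over VC(A)=(1, 1), +1 at P1, giving (1, 2)
E (invocation 9): componentwise max over VC(D)=(2, 0), +1 at P0, giving (3, 0)
F (invocation 11): componentwise max over VC(C)=(1, 2), +1 at P1, giving (1, 3)
G (invocation 12): componentwise max over VC(E)=(3, 0), +1 at P0, giving (4, 0)
target: VC(C) = (1, 2)

(1, 2)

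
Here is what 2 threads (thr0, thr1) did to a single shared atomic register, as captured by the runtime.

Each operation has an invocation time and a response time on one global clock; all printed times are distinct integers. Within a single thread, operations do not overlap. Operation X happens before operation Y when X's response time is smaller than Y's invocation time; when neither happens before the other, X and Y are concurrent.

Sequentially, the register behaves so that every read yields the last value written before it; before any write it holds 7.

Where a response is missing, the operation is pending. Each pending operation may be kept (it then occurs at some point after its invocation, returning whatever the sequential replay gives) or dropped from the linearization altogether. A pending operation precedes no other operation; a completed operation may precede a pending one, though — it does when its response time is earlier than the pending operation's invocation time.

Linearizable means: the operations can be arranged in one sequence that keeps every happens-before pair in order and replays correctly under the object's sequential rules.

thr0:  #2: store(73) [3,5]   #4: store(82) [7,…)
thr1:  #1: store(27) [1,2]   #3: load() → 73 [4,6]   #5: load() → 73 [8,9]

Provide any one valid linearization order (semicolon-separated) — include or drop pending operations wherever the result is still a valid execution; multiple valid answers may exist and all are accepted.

step 1: #1 store(27) — value 27
step 2: #2 store(73) — value 73
step 3: #3 load() → 73 — value 73
step 4: #5 load() → 73 — value 73

#1; #2; #3; #5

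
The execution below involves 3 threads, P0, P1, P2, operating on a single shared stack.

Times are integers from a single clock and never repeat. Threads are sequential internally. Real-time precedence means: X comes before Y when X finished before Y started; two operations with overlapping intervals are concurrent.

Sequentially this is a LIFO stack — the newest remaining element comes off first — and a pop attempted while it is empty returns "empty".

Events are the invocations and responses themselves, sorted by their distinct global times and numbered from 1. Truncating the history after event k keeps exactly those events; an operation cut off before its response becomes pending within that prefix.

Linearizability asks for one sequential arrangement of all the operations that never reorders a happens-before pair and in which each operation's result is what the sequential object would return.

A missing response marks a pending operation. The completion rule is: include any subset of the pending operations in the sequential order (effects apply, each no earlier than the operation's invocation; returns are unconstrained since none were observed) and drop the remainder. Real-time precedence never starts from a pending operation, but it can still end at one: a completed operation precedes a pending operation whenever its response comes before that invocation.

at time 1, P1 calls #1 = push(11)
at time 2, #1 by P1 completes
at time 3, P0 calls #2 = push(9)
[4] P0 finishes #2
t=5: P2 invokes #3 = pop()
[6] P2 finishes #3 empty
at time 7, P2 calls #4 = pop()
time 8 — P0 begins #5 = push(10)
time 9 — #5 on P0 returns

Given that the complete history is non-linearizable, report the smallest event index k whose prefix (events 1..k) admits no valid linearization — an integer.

6

events 1..5 are linearizable, e.g. via #1, #2:
step 1: #1 push(11) — stack <11>
step 2: #2 push(9) — stack <11,9>
event 6 — #3's response, time 6 — after it, nothing linearizes
take #1, #2, #3: step 3 already fails, because #3 pop() → empty cannot occur there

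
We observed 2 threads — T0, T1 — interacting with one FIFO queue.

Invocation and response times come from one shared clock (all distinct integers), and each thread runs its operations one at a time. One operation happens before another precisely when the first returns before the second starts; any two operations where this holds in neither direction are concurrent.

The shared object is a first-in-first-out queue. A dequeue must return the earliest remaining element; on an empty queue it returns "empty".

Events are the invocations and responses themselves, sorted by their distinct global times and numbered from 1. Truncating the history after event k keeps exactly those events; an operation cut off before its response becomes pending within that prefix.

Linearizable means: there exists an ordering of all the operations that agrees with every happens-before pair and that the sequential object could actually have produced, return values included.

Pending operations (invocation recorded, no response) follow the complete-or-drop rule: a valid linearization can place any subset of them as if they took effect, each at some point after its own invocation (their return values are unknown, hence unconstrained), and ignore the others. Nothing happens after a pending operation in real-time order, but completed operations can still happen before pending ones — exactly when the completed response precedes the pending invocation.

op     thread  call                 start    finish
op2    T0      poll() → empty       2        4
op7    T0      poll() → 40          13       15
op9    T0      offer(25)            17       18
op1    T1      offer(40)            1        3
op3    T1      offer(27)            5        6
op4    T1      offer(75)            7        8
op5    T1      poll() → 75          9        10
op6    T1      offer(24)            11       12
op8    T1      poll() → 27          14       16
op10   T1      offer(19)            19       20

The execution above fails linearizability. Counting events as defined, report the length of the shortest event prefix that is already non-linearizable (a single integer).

10

one valid order for events 1..9 is op2, op1, op3, op4:
1. op2 poll() → empty, leaving queue <>
2. op1 offer(40), leaving queue <40>
3. op3 offer(27), leaving queue <40,27>
4. op4 offer(75), leaving queue <40,27,75>
at event 10 (op5's time-10 response) nothing linearizes any more
take op1, op2, op3, op4, op5: step 2 already fails, because op2 poll() → empty cannot occur there
take op2, op1, op3, op4, op5: step 5 already fails, because op5 poll() → 75 cannot occur there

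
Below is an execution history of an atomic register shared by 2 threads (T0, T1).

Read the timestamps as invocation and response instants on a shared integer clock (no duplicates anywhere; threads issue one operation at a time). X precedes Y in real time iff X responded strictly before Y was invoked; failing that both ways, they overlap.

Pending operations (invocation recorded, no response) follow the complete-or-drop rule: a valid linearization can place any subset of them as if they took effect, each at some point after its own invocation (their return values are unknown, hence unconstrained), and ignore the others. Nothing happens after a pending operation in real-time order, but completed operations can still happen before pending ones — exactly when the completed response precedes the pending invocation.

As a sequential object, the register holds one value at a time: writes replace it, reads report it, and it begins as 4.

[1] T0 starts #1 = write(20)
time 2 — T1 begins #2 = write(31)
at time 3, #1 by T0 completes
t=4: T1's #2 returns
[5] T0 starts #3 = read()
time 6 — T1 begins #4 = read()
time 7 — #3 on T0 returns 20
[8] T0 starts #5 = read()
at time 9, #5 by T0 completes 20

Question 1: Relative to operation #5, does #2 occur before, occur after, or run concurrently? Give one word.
before

#2 spans [2,4], #5 spans [8,9]
resp(#2)=4 < inv(#5)=8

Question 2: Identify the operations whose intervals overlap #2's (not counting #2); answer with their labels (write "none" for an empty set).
#1

#2 runs from 2 to 4; window-overlapping ops are concurrent
#1 [1,3]: concurrent
#3 [5,7]: after
#4 [6,…): after
#5 [8,9]: after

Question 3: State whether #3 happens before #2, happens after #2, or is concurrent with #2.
after

#3 spans [5,7], #2 spans [2,4]
resp(#2)=4 < inv(#3)=5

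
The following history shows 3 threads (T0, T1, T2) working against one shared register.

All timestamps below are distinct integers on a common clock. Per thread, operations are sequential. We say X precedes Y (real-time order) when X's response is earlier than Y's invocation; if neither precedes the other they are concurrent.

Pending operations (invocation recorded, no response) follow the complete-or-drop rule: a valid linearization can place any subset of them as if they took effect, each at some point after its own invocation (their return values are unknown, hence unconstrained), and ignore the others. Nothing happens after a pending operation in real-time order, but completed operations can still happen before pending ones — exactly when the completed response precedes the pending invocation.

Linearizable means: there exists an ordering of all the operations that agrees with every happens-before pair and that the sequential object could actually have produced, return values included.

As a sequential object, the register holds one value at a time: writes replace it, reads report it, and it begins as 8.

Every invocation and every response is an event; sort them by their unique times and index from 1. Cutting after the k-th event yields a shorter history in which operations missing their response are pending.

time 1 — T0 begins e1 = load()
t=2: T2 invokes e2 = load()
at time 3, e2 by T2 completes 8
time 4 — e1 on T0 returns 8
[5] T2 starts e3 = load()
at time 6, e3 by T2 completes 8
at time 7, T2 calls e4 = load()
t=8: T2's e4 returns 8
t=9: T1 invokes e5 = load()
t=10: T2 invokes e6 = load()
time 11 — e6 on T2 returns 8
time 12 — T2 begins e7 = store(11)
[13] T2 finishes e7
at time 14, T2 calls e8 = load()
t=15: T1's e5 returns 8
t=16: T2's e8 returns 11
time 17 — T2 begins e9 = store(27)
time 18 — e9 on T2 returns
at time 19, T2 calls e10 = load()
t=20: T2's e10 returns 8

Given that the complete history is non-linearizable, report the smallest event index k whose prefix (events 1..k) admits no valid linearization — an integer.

events 1..19 are still linearizable — one witness is e1, e2, e3, e4, e5, e6, e7, e8, e9:
1. e1 load() → 8, leaving value 8
2. e2 load() → 8, leaving value 8
3. e3 load() → 8, leaving value 8
4. e4 load() → 8, leaving value 8
5. e5 load() → 8, leaving value 8
6. e6 load() → 8, leaving value 8
7. e7 store(11), leaving value 11
8. e8 load() → 11, leaving value 11
9. e9 store(27), leaving value 27
event 20 — e10's response, time 20 — after it, nothing linearizes
e.g. e1, e2, e3, e4, e5, e6, e7, e8, e9, e10: illegal at step 10, since e10 load() → 8 cannot apply there
e.g. e1, e2, e3, e4, e6, e5, e7, e8, e9, e10: illegal at step 10, since e10 load() → 8 cannot apply there

20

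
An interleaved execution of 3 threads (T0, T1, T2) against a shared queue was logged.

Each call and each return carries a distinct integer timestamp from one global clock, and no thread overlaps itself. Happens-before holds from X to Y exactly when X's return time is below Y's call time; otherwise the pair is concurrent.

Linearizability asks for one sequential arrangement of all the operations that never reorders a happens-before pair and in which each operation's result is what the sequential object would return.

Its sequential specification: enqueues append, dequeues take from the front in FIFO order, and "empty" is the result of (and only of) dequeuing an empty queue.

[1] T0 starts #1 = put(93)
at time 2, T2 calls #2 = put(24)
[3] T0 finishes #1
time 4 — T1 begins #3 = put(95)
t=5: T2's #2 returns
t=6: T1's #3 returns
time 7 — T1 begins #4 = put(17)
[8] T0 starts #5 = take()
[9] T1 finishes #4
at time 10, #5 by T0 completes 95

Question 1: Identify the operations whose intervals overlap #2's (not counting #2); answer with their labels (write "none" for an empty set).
concurrent with #2 ([2,5]): every op whose interval crosses 2..5
#1 [1,3]: concurrent
#3 [4,6]: concurrent
#4 [7,9]: after
#5 [8,10]: after

#1, #3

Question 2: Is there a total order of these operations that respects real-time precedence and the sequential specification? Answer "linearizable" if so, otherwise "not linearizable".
events 1..9 are fine; event 10 — the response of #5 at time 10 — makes the prefix non-linearizable
the 5 completed operations admit 6 real-time orders; each fails the queue replay
take #1, #2, #3, #4, #5: step 5 already fails, because #5 take() → 95 cannot occur there
take #1, #2, #3, #5, #4: step 4 already fails, because #5 take() → 95 cannot occur there

not linearizable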